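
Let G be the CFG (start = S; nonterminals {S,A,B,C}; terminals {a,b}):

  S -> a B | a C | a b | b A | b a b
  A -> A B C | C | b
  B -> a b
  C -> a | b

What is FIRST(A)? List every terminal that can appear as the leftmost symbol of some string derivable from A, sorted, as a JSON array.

FIRST sets, iterate to fixpoint:
[1]
  A via A→b: +{b}
  B via B→a b: +{a}
  C via C→a: +{a}
  C via C→b: +{b}
  S via S→a B: +{a}
  S via S→b A: +{b}
  FIRST(S)={a,b}  FIRST(A)={b}  FIRST(B)={a}  FIRST(C)={a,b}
[2]
  A via A→C: +{a}
  FIRST(S)={a,b}  FIRST(A)={a,b}  FIRST(B)={a}  FIRST(C)={a,b}
[3] (stable)
  FIRST(S)={a,b}  FIRST(A)={a,b}  FIRST(B)={a}  FIRST(C)={a,b}

FIRST(A) = ["a", "b"]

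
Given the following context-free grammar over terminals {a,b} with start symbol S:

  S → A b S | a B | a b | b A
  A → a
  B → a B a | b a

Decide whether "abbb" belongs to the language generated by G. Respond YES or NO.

Convert to CNF:
  S -> A X3 | T0 B | T0 T1 | T1 A
  A -> a
  B -> T0 X2 | T1 T0
  T0 -> a
  T1 -> b
  X2 -> B T0
  X3 -> T1 S

CYK table (by increasing span):
  cell(0,0) a: {A,T0}  orig:{A}
  cell(1,1) b: {T1}  orig:{}
  cell(2,2) b: {T1}  orig:{}
  cell(3,3) b: {T1}  orig:{}
  cell(0,1) ab: {S}
  cell(1,2) bb: ∅
  cell(2,3) bb: ∅
  cell(0,2) abb: ∅
  cell(1,3) bbb: ∅
  cell(0,3) abbb: ∅

S ∉ T[0,3] ⇒ NO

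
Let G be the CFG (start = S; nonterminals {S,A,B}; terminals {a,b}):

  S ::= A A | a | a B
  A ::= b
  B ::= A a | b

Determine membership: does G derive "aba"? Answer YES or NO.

CNF form of G:
  S -> A A | T0 B | a
  A -> b
  B -> A T0 | b
  T0 -> a

CYK table (by increasing span):
  T[0,0] 'a' = {S,T0}  orig:{S}
  T[1,1] 'b' = {A,B}
  T[2,2] 'a' = {S,T0}  orig:{S}
  T[0,1] 'ab' = {S}
  T[1,2] 'ba' = {B}
  T[0,2] 'aba' = {S}

S ∈ T[0,2] ⇒ YES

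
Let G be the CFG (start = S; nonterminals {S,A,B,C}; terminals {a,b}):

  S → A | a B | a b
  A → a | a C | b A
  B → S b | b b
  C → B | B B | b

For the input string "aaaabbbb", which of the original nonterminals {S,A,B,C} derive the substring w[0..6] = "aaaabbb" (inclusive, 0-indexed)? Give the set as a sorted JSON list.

CNF form of G:
  S -> T0 B | T0 C | T0 T1 | T1 A | a
  A -> T0 C | T1 A | a
  B -> S T1 | T1 T1
  C -> B B | S T1 | T1 T1 | b
  T0 -> a
  T1 -> b

CYK fill — only the sub-triangle for w[0..6]:
  cell(0,0) a: {A,S,T0}  orig:{A,S}
  cell(1,1) a: {A,S,T0}  orig:{A,S}
  cell(2,2) a: {A,S,T0}  orig:{A,S}
  cell(3,3) a: {A,S,T0}  orig:{A,S}
  cell(4,4) b: {C,T1}  orig:{C}
  cell(5,5) b: {C,T1}  orig:{C}
  cell(6,6) b: {C,T1}  orig:{C}
  cell(0,1) aa: ∅
  cell(1,2) aa: ∅
  cell(2,3) aa: ∅
  cell(3,4) ab: {A,B,C,S}
  cell(4,5) bb: {B,C}
  cell(5,6) bb: {B,C}
  cell(0,2) aaa: ∅
  cell(1,3) aaa: ∅
  cell(2,4) aab: {A,S}
  cell(3,5) abb: {A,B,C,S}
  cell(4,6) bbb: ∅
  cell(0,3) aaaa: ∅
  cell(1,4) aaab: ∅
  cell(2,5) aabb: {A,B,C,S}
  cell(3,6) abbb: {B,C}
  cell(0,4) aaaab: ∅
  cell(1,5) aaabb: {A,S}
  cell(2,6) aabbb: {A,B,C,S}
  cell(0,5) aaaabb: ∅
  cell(1,6) aaabbb: {A,B,C,S}
  cell(0,6) aaaabbb: {A,S}

Original NTs in T[0,6] deriving "aaaabbb": ["A", "S"]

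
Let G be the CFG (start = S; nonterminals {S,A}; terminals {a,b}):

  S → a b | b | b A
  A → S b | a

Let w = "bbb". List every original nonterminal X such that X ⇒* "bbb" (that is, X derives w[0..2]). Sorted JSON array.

CNF form of G:
  S -> T0 A | T1 T0 | b
  A -> S T0 | a
  T0 -> b
  T1 -> a

CYK table (by increasing span), restricted to cells inside w[0..2]:
  cell(0,0) b: {S,T0}  orig:{S}
  cell(1,1) b: {S,T0}  orig:{S}
  cell(2,2) b: {S,T0}  orig:{S}
  cell(0,1) bb: {A}
  cell(1,2) bb: {A}
  cell(0,2) bbb: {S}

Original NTs in T[0,2] deriving "bbb": ["S"]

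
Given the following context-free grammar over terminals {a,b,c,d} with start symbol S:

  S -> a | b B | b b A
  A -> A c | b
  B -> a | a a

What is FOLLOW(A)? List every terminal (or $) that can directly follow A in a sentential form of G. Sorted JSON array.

FIRST sets, iterate to fixpoint:
pass 1:
  A via A→b: +{b}
  B via B→a: +{a}
  S via S→a: +{a}
  S via S→b B: +{b}
  FIRST(S)={a,b}  FIRST(A)={b}  FIRST(B)={a}
pass 2: (no change)
  FIRST(S)={a,b}  FIRST(A)={b}  FIRST(B)={a}

FOLLOW iteration:
FOLLOW(S) := {$}
iter 1:
  A→A c: FOLLOW(A) ⊇ FIRST(c) = {c}; new: +{c}
  S→b B: FOLLOW(B) ⊇ FOLLOW(S) ⊇ {$}; new: +{$}
  S→b b A: FOLLOW(A) ⊇ FOLLOW(S) ⊇ {$}; new: +{$}
  FOLLOW(S)={$}  FOLLOW(A)={$,c}  FOLLOW(B)={$}
iter 2: (stable)
  FOLLOW(S)={$}  FOLLOW(A)={$,c}  FOLLOW(B)={$}

FOLLOW(A) = ["$", "c"]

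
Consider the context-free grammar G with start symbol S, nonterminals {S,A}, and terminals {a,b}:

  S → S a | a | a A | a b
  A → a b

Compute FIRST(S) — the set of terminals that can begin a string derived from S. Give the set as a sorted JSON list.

FIRST sets, iterate to fixpoint:
pass 1:
  A via A→a b: +{a}
  S via S→a: +{a}
  FIRST[S]={a}  FIRST[A]={a}
pass 2: done
  FIRST[S]={a}  FIRST[A]={a}

FIRST(S) = ["a"]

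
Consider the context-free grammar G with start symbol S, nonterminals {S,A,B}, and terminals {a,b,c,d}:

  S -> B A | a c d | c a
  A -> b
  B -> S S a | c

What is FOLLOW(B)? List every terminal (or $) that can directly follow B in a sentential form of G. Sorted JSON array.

Compute FIRST by fixpoint:
pass 1:
  A via A→b: +{b}
  B via B→c: +{c}
  S via S→B A: +{c}
  S via S→a c d: +{a}
  S: {a,c}  A: {b}  B: {c}
pass 2:
  B via B→S S a: +{a}
  S: {a,c}  A: {b}  B: {a,c}
pass 3: — fixpoint
  S: {a,c}  A: {b}  B: {a,c}

FOLLOW sets:
seed FOLLOW(S) with $
round 1:
  B→S S a: FOLLOW(S) ⊇ FIRST(S) = {a,c}; new: +{a,c}
  S→B A: FOLLOW(B) ⊇ FIRST(A) = {b}; new: +{b}
  S→B A: FOLLOW(A) ⊇ FOLLOW(S) ⊇ {$,a,c}; new: +{$,a,c}
  FOLLOW(S)={$,a,c}  FOLLOW(A)={$,a,c}  FOLLOW(B)={b}
round 2: (stable)
  FOLLOW(S)={$,a,c}  FOLLOW(A)={$,a,c}  FOLLOW(B)={b}

FOLLOW(B) = ["b"]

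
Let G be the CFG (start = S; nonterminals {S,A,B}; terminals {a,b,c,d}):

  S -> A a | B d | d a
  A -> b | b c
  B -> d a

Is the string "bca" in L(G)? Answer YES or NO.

CNF form of G:
  S -> A T3 | B T2 | T2 T3
  A -> T0 T1 | b
  B -> T2 T3
  T0 -> b
  T1 -> c
  T2 -> d
  T3 -> a

CYK table (by increasing span):
  T[0,0] 'b' = {A,T0}  orig:{A}
  T[1,1] 'c' = {T1}  orig:{}
  T[2,2] 'a' = {T3}  orig:{}
  T[0,1] 'bc' = {A}
  T[1,2] 'ca' = ∅
  T[0,2] 'bca' = {S}

S ∈ T[0,2] ⇒ YES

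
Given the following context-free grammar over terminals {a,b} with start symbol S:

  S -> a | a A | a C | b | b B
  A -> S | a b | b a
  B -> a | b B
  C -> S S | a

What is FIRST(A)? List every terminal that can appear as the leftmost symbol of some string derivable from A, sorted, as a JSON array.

FIRST sets, iterate to fixpoint:
iter 1:
  A via A→a b: +{a}
  A via A→b a: +{b}
  B via B→a: +{a}
  B via B→b B: +{b}
  C via C→a: +{a}
  S via S→a: +{a}
  S via S→b: +{b}
  FIRST(S)={a,b}  FIRST(A)={a,b}  FIRST(B)={a,b}  FIRST(C)={a}
iter 2:
  C via C→S S: +{b}
  FIRST(S)={a,b}  FIRST(A)={a,b}  FIRST(B)={a,b}  FIRST(C)={a,b}
iter 3: (stable)
  FIRST(S)={a,b}  FIRST(A)={a,b}  FIRST(B)={a,b}  FIRST(C)={a,b}

FIRST(A) = ["a", "b"]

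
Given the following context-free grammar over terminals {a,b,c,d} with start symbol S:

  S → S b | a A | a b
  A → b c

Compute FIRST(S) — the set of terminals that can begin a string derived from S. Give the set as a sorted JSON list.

FIRST iteration:
pass 1:
  A via A→b c: +{b}
  S via S→a A: +{a}
  FIRST(S)={a}  FIRST(A)={b}
pass 2: (stable)
  FIRST(S)={a}  FIRST(A)={b}

FIRST(S) = ["a"]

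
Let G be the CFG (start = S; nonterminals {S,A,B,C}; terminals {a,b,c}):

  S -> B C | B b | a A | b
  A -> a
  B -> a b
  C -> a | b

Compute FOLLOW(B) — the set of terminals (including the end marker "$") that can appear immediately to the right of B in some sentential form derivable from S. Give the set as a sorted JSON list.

FIRST iteration:
[1]
  A via A→a: +{a}
  B via B→a b: +{a}
  C via C→a: +{a}
  C via C→b: +{b}
  S via S→B C: +{a}
  S via S→b: +{b}
  FIRST(S)={a,b}  FIRST(A)={a}  FIRST(B)={a}  FIRST(C)={a,b}
[2] (no change)
  FIRST(S)={a,b}  FIRST(A)={a}  FIRST(B)={a}  FIRST(C)={a,b}

FOLLOW sets:
FOLLOW(S) := {$}
[1]
  S→B C: FOLLOW(B) ⊇ FIRST(C) = {a,b}; new: +{a,b}
  S→B C: FOLLOW(C) ⊇ FOLLOW(S) ⊇ {$}; new: +{$}
  S→a A: FOLLOW(A) ⊇ FOLLOW(S) ⊇ {$}; new: +{$}
  S: {$}  A: {$}  B: {a,b}  C: {$}
[2] done
  S: {$}  A: {$}  B: {a,b}  C: {$}

FOLLOW(B) = ["a", "b"]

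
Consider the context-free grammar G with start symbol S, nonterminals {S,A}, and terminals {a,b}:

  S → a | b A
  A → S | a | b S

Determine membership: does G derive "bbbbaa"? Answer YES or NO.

CNF form of G:
  S -> T0 A | a
  A -> T0 A | T0 S | a
  T0 -> b

CYK table (by increasing span):
  T[0,0] 'b' = {T0}  orig:{}
  T[1,1] 'b' = {T0}  orig:{}
  T[2,2] 'b' = {T0}  orig:{}
  T[3,3] 'b' = {T0}  orig:{}
  T[4,4] 'a' = {A,S}
  T[5,5] 'a' = {A,S}
  T[0,1] 'bb' = ∅
  T[1,2] 'bb' = ∅
  T[2,3] 'bb' = ∅
  T[3,4] 'ba' = {A,S}
  T[4,5] 'aa' = ∅
  T[0,2] 'bbb' = ∅
  T[1,3] 'bbb' = ∅
  T[2,4] 'bba' = {A,S}
  T[3,5] 'baa' = ∅
  T[0,3] 'bbbb' = ∅
  T[1,4] 'bbba' = {A,S}
  T[2,5] 'bbaa' = ∅
  T[0,4] 'bbbba' = {A,S}
  T[1,5] 'bbbaa' = ∅
  T[0,5] 'bbbbaa' = ∅

S ∉ T[0,5] ⇒ NO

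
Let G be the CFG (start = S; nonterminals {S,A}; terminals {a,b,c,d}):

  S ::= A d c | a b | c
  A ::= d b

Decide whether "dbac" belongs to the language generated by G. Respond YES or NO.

Convert to CNF:
  S -> A X4 | T3 T1 | c
  A -> T0 T1
  T0 -> d
  T1 -> b
  T2 -> c
  T3 -> a
  X4 -> T0 T2

Fill CYK table bottom-up:
  cell(0,0) d: {T0}  orig:{}
  cell(1,1) b: {T1}  orig:{}
  cell(2,2) a: {T3}  orig:{}
  cell(3,3) c: {S,T2}  orig:{S}
  cell(0,1) db: {A}
  cell(1,2) ba: ∅
  cell(2,3) ac: ∅
  cell(0,2) dba: ∅
  cell(1,3) bac: ∅
  cell(0,3) dbac: ∅

S ∉ T[0,3] ⇒ NO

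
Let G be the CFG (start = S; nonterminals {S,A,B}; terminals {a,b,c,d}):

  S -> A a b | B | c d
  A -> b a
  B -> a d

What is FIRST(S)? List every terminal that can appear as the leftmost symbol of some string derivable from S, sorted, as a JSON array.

FIRST iteration:
iter 1:
  A via A→b a: +{b}
  B via B→a d: +{a}
  S via S→A a b: +{b}
  S via S→B: +{a}
  S via S→c d: +{c}
  S: {a,b,c}  A: {b}  B: {a}
iter 2: — fixpoint
  S: {a,b,c}  A: {b}  B: {a}

FIRST(S) = ["a", "b", "c"]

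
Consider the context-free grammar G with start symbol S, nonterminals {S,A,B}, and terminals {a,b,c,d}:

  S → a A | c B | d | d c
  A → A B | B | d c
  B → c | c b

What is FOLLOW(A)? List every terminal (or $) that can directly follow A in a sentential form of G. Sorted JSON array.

Compute FIRST by fixpoint:
[1]
  A via A→d c: +{d}
  B via B→c: +{c}
  S via S→a A: +{a}
  S via S→c B: +{c}
  S via S→d: +{d}
  S: {a,c,d}  A: {d}  B: {c}
[2]
  A via A→B: +{c}
  S: {a,c,d}  A: {c,d}  B: {c}
[3] (no change)
  S: {a,c,d}  A: {c,d}  B: {c}

FOLLOW sets:
FOLLOW(S) := {$}
round 1:
  A→A B: FOLLOW(A) ⊇ FIRST(B) = {c}; new: +{c}
  A→A B: FOLLOW(B) ⊇ FOLLOW(A) ⊇ {c}; new: +{c}
  S→a A: FOLLOW(A) ⊇ FOLLOW(S) ⊇ {$}; new: +{$}
  S→c B: FOLLOW(B) ⊇ FOLLOW(S) ⊇ {$}; new: +{$}
  S: {$}  A: {$,c}  B: {$,c}
round 2: (stable)
  S: {$}  A: {$,c}  B: {$,c}

FOLLOW(A) = ["$", "c"]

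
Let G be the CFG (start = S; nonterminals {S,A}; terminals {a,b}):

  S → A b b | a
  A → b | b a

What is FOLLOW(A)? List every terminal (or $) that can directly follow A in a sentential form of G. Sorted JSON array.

Compute FIRST by fixpoint:
pass 1:
  A via A→b: +{b}
  S via S→A b b: +{b}
  S via S→a: +{a}
  FIRST(S)={a,b}  FIRST(A)={b}
pass 2: — fixpoint
  FIRST(S)={a,b}  FIRST(A)={b}

Compute FOLLOW by fixpoint:
FOLLOW(S) := {$}
round 1:
  S→A b b: FOLLOW(A) ⊇ FIRST(b) = {b}; new: +{b}
  S: {$}  A: {b}
round 2: (stable)
  S: {$}  A: {b}

FOLLOW(A) = ["b"]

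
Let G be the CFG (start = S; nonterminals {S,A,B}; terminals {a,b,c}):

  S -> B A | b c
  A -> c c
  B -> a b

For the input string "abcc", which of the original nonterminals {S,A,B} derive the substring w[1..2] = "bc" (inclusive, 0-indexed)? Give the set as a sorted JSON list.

CNF form of G:
  S -> B A | T2 T0
  A -> T0 T0
  B -> T1 T2
  T0 -> c
  T1 -> a
  T2 -> b

CYK fill (cells [i..j] with 1 ≤ i ≤ j ≤ 2 only):
  [1..1]={T2}  "b"  orig:{}
  [2..2]={T0}  "c"  orig:{}
  [1..2]={S}  "bc"

Original NTs in T[1,2] deriving "bc": ["S"]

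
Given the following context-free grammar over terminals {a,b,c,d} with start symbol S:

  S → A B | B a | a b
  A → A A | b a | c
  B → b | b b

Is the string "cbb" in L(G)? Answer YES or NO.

CNF form of G:
  S -> A B | B T1 | T1 T0
  A -> A A | T0 T1 | c
  B -> T0 T0 | b
  T0 -> b
  T1 -> a

CYK table (by increasing span):
  T[0,0] 'c' = {A}
  T[1,1] 'b' = {B,T0}  orig:{B}
  T[2,2] 'b' = {B,T0}  orig:{B}
  T[0,1] 'cb' = {S}
  T[1,2] 'bb' = {B}
  T[0,2] 'cbb' = {S}

S ∈ T[0,2] ⇒ YES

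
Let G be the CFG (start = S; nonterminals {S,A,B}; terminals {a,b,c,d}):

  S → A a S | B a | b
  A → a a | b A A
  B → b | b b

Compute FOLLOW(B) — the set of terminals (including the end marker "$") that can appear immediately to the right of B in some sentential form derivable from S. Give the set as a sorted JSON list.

Compute FIRST by fixpoint:
[1]
  A via A→a a: +{a}
  A via A→b A A: +{b}
  B via B→b: +{b}
  S via S→A a S: +{a,b}
  S: {a,b}  A: {a,b}  B: {b}
[2] (no change)
  S: {a,b}  A: {a,b}  B: {b}

FOLLOW iteration:
initialize: $ ∈ FOLLOW(S)
round 1:
  A→b A A: FOLLOW(A) ⊇ FIRST(A) = {a,b}; new: +{a,b}
  S→B a: FOLLOW(B) ⊇ FIRST(a) = {a}; new: +{a}
  FOLLOW(S)={$}  FOLLOW(A)={a,b}  FOLLOW(B)={a}
round 2: (stable)
  FOLLOW(S)={$}  FOLLOW(A)={a,b}  FOLLOW(B)={a}

FOLLOW(B) = ["a"]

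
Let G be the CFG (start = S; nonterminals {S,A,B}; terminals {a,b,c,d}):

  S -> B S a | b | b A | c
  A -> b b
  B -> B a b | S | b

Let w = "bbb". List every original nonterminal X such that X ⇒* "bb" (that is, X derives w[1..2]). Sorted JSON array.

Convert to CNF:
  S -> B X4 | T0 A | b | c
  A -> T0 T0
  B -> B X2 | B X3 | T0 A | b | c
  T0 -> b
  T1 -> a
  X2 -> S T1
  X3 -> T1 T0
  X4 -> S T1

CYK table (by increasing span), restricted to cells inside w[1..2]:
  [1..1]={B,S,T0}  "b"  orig:{B,S}
  [2..2]={B,S,T0}  "b"  orig:{B,S}
  [1..2]={A}  "bb"

Original NTs in T[1,2] deriving "bb": ["A"]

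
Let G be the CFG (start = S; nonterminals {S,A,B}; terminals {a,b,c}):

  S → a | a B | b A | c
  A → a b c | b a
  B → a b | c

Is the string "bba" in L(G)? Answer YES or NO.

CNF form of G:
  S -> T0 B | T1 A | a | c
  A -> T0 X3 | T1 T0
  B -> T0 T1 | c
  T0 -> a
  T1 -> b
  T2 -> c
  X3 -> T1 T2

CYK table (by increasing span):
  cell(0,0) b: {T1}  orig:{}
  cell(1,1) b: {T1}  orig:{}
  cell(2,2) a: {S,T0}  orig:{S}
  cell(0,1) bb: ∅
  cell(1,2) ba: {A}
  cell(0,2) bba: {S}

S ∈ T[0,2] ⇒ YES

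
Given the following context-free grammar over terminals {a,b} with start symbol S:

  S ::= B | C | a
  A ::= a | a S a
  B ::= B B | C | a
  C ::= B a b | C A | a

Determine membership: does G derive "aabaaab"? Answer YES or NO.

Convert to CNF:
  S -> B B | B X5 | C A | a
  A -> T0 X2 | a
  B -> B B | B X3 | C A | a
  C -> B X4 | C A | a
  T0 -> a
  T1 -> b
  X2 -> S T0
  X3 -> T0 T1
  X4 -> T0 T1
  X5 -> T0 T1

CYK fill:
  [0..0]={A,B,C,S,T0}  "a"  orig:{A,B,C,S}
  [1..1]={A,B,C,S,T0}  "a"  orig:{A,B,C,S}
  [2..2]={T1}  "b"  orig:{}
  [3..3]={A,B,C,S,T0}  "a"  orig:{A,B,C,S}
  [4..4]={A,B,C,S,T0}  "a"  orig:{A,B,C,S}
  [5..5]={A,B,C,S,T0}  "a"  orig:{A,B,C,S}
  [6..6]={T1}  "b"  orig:{}
  [0..1]={B,C,S,X2}  "aa"  orig:{B,C,S}
  [1..2]={X3,X4,X5}  "ab"  orig:{}
  [2..3]=∅  "ba"
  [3..4]={B,C,S,X2}  "aa"  orig:{B,C,S}
  [4..5]={B,C,S,X2}  "aa"  orig:{B,C,S}
  [5..6]={X3,X4,X5}  "ab"  orig:{}
  [0..2]={B,C,S}  "aab"
  [1..3]=∅  "aba"
  [2..4]=∅  "baa"
  [3..5]={A,B,C,S,X2}  "aaa"  orig:{A,B,C,S}
  [4..6]={B,C,S}  "aab"
  [0..3]={B,C,S,X2}  "aaba"  orig:{B,C,S}
  [1..4]=∅  "abaa"
  [2..5]=∅  "baaa"
  [3..6]={B,C,S}  "aaab"
  [0..4]={B,C,S,X2}  "aabaa"  orig:{B,C,S}
  [1..5]=∅  "abaaa"
  [2..6]=∅  "baaab"
  [0..5]={B,C,S,X2}  "aabaaa"  orig:{B,C,S}
  [1..6]=∅  "abaaab"
  [0..6]={B,C,S}  "aabaaab"

S ∈ T[0,6] ⇒ YES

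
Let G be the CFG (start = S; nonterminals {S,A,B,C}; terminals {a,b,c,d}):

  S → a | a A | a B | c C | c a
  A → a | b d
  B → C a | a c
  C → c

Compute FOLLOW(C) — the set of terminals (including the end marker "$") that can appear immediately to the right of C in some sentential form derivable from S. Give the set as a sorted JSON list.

FIRST iteration:
pass 1:
  A via A→a: +{a}
  A via A→b d: +{b}
  B via B→a c: +{a}
  C via C→c: +{c}
  S via S→a: +{a}
  S via S→c C: +{c}
  FIRST(S)={a,c}  FIRST(A)={a,b}  FIRST(B)={a}  FIRST(C)={c}
pass 2:
  B via B→C a: +{c}
  FIRST(S)={a,c}  FIRST(A)={a,b}  FIRST(B)={a,c}  FIRST(C)={c}
pass 3: (stable)
  FIRST(S)={a,c}  FIRST(A)={a,b}  FIRST(B)={a,c}  FIRST(C)={c}

Compute FOLLOW by fixpoint:
initialize: $ ∈ FOLLOW(S)
pass 1:
  B→C a: FOLLOW(C) ⊇ FIRST(a) = {a}; new: +{a}
  S→a A: FOLLOW(A) ⊇ FOLLOW(S) ⊇ {$}; new: +{$}
  S→a B: FOLLOW(B) ⊇ FOLLOW(S) ⊇ {$}; new: +{$}
  S→c C: FOLLOW(C) ⊇ FOLLOW(S) ⊇ {$}; new: +{$}
  S: {$}  A: {$}  B: {$}  C: {$,a}
pass 2: done
  S: {$}  A: {$}  B: {$}  C: {$,a}

FOLLOW(C) = ["$", "a"]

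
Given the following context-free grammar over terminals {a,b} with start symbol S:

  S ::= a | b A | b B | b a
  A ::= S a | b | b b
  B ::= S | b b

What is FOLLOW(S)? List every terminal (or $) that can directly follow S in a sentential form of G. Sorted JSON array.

Compute FIRST by fixpoint:
round 1:
  A via A→b: +{b}
  B via B→b b: +{b}
  S via S→a: +{a}
  S via S→b A: +{b}
  S: {a,b}  A: {b}  B: {b}
round 2:
  A via A→S a: +{a}
  B via B→S: +{a}
  S: {a,b}  A: {a,b}  B: {a,b}
round 3: (stable)
  S: {a,b}  A: {a,b}  B: {a,b}

Compute FOLLOW by fixpoint:
seed FOLLOW(S) with $
pass 1:
  A→S a: FOLLOW(S) ⊇ FIRST(a) = {a}; new: +{a}
  S→b A: FOLLOW(A) ⊇ FOLLOW(S) ⊇ {$,a}; new: +{$,a}
  S→b B: FOLLOW(B) ⊇ FOLLOW(S) ⊇ {$,a}; new: +{$,a}
  FOLLOW(S)={$,a}  FOLLOW(A)={$,a}  FOLLOW(B)={$,a}
pass 2: — fixpoint
  FOLLOW(S)={$,a}  FOLLOW(A)={$,a}  FOLLOW(B)={$,a}

FOLLOW(S) = ["$", "a"]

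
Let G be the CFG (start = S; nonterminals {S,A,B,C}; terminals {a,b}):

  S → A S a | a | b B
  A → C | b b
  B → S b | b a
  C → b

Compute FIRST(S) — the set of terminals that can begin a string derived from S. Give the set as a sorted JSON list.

FIRST iteration:
round 1:
  A via A→b b: +{b}
  B via B→b a: +{b}
  C via C→b: +{b}
  S via S→A S a: +{b}
  S via S→a: +{a}
  S: {a,b}  A: {b}  B: {b}  C: {b}
round 2:
  B via B→S b: +{a}
  S: {a,b}  A: {b}  B: {a,b}  C: {b}
round 3: (stable)
  S: {a,b}  A: {b}  B: {a,b}  C: {b}

FIRST(S) = ["a", "b"]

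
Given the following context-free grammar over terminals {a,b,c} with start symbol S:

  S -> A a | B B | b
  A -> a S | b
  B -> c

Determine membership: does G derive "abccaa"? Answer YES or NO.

CNF form of G:
  S -> A T0 | B B | b
  A -> T0 S | b
  B -> c
  T0 -> a

CYK fill:
  T[0,0] 'a' = {T0}  orig:{}
  T[1,1] 'b' = {A,S}
  T[2,2] 'c' = {B}
  T[3,3] 'c' = {B}
  T[4,4] 'a' = {T0}  orig:{}
  T[5,5] 'a' = {T0}  orig:{}
  T[0,1] 'ab' = {A}
  T[1,2] 'bc' = ∅
  T[2,3] 'cc' = {S}
  T[3,4] 'ca' = ∅
  T[4,5] 'aa' = ∅
  T[0,2] 'abc' = ∅
  T[1,3] 'bcc' = ∅
  T[2,4] 'cca' = ∅
  T[3,5] 'caa' = ∅
  T[0,3] 'abcc' = ∅
  T[1,4] 'bcca' = ∅
  T[2,5] 'ccaa' = ∅
  T[0,4] 'abcca' = ∅
  T[1,5] 'bccaa' = ∅
  T[0,5] 'abccaa' = ∅

S ∉ T[0,5] ⇒ NO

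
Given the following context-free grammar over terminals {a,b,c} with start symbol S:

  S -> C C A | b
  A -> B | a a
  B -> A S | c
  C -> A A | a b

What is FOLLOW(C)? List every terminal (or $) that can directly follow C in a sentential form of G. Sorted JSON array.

FIRST iteration:
pass 1:
  A via A→a a: +{a}
  B via B→A S: +{a}
  B via B→c: +{c}
  C via C→A A: +{a}
  S via S→C C A: +{a}
  S via S→b: +{b}
  FIRST[S]={a,b}  FIRST[A]={a}  FIRST[B]={a,c}  FIRST[C]={a}
pass 2:
  A via A→B: +{c}
  C via C→A A: +{c}
  S via S→C C A: +{c}
  FIRST[S]={a,b,c}  FIRST[A]={a,c}  FIRST[B]={a,c}  FIRST[C]={a,c}
pass 3: — fixpoint
  FIRST[S]={a,b,c}  FIRST[A]={a,c}  FIRST[B]={a,c}  FIRST[C]={a,c}

FOLLOW sets:
initialize: $ ∈ FOLLOW(S)
iter 1:
  B→A S: FOLLOW(A) ⊇ FIRST(S) = {a,b,c}; new: +{a,b,c}
  S→C C A: FOLLOW(C) ⊇ FIRST(C) = {a,c}; new: +{a,c}
  S→C C A: FOLLOW(A) ⊇ FOLLOW(S) ⊇ {$}; new: +{$}
  S: {$}  A: {$,a,b,c}  B: {}  C: {a,c}
iter 2:
  A→B: FOLLOW(B) ⊇ FOLLOW(A) ⊇ {$,a,b,c}; new: +{$,a,b,c}
  B→A S: FOLLOW(S) ⊇ FOLLOW(B) ⊇ {$,a,b,c}; new: +{a,b,c}
  S: {$,a,b,c}  A: {$,a,b,c}  B: {$,a,b,c}  C: {a,c}
iter 3: (no change)
  S: {$,a,b,c}  A: {$,a,b,c}  B: {$,a,b,c}  C: {a,c}

FOLLOW(C) = ["a", "c"]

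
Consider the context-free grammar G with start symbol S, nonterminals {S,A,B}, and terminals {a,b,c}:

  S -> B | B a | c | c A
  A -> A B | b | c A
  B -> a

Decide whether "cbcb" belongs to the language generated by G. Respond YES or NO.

CNF form of G:
  S -> B T1 | T0 A | a | c
  A -> A B | T0 A | b
  B -> a
  T0 -> c
  T1 -> a

CYK fill:
  [0..0]={S,T0}  "c"  orig:{S}
  [1..1]={A}  "b"
  [2..2]={S,T0}  "c"  orig:{S}
  [3..3]={A}  "b"
  [0..1]={A,S}  "cb"
  [1..2]=∅  "bc"
  [2..3]={A,S}  "cb"
  [0..2]=∅  "cbc"
  [1..3]=∅  "bcb"
  [0..3]=∅  "cbcb"

S ∉ T[0,3] ⇒ NO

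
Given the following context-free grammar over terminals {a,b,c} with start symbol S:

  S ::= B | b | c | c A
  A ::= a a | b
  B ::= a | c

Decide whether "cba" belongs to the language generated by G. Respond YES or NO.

CNF form of G:
  S -> T1 A | a | b | c
  A -> T0 T0 | b
  B -> a | c
  T0 -> a
  T1 -> c

CYK table (by increasing span):
  cell(0,0) c: {B,S,T1}  orig:{B,S}
  cell(1,1) b: {A,S}
  cell(2,2) a: {B,S,T0}  orig:{B,S}
  cell(0,1) cb: {S}
  cell(1,2) ba: ∅
  cell(0,2) cba: ∅

S ∉ T[0,2] ⇒ NO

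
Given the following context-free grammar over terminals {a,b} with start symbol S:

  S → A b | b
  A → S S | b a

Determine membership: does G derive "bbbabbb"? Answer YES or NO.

Convert to CNF:
  S -> A T0 | b
  A -> S S | T0 T1
  T0 -> b
  T1 -> a

Fill CYK table bottom-up:
  T[0,0] 'b' = {S,T0}  orig:{S}
  T[1,1] 'b' = {S,T0}  orig:{S}
  T[2,2] 'b' = {S,T0}  orig:{S}
  T[3,3] 'a' = {T1}  orig:{}
  T[4,4] 'b' = {S,T0}  orig:{S}
  T[5,5] 'b' = {S,T0}  orig:{S}
  T[6,6] 'b' = {S,T0}  orig:{S}
  T[0,1] 'bb' = {A}
  T[1,2] 'bb' = {A}
  T[2,3] 'ba' = {A}
  T[3,4] 'ab' = ∅
  T[4,5] 'bb' = {A}
  T[5,6] 'bb' = {A}
  T[0,2] 'bbb' = {S}
  T[1,3] 'bba' = ∅
  T[2,4] 'bab' = {S}
  T[3,5] 'abb' = ∅
  T[4,6] 'bbb' = {S}
  T[0,3] 'bbba' = ∅
  T[1,4] 'bbab' = {A}
  T[2,5] 'babb' = {A}
  T[3,6] 'abbb' = ∅
  T[0,4] 'bbbab' = ∅
  T[1,5] 'bbabb' = {S}
  T[2,6] 'babbb' = {S}
  T[0,5] 'bbbabb' = {A}
  T[1,6] 'bbabbb' = {A}
  T[0,6] 'bbbabbb' = {S}

S ∈ T[0,6] ⇒ YES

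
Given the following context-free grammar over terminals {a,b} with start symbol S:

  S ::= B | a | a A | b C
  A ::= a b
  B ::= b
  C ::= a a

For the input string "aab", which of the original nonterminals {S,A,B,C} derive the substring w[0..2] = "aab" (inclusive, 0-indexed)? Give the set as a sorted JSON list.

CNF form of G:
  S -> T0 A | T1 C | a | b
  A -> T0 T1
  B -> b
  C -> T0 T0
  T0 -> a
  T1 -> b

Fill CYK table bottom-up (cells [i..j] with 0 ≤ i ≤ j ≤ 2 only):
  [0..0]={S,T0}  "a"  orig:{S}
  [1..1]={S,T0}  "a"  orig:{S}
  [2..2]={B,S,T1}  "b"  orig:{B,S}
  [0..1]={C}  "aa"
  [1..2]={A}  "ab"
  [0..2]={S}  "aab"

Original NTs in T[0,2] deriving "aab": ["S"]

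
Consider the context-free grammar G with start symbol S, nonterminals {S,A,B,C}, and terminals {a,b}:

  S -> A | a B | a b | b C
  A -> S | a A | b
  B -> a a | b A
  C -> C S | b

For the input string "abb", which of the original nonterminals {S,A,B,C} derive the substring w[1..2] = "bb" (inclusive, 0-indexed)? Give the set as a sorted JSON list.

Convert to CNF:
  S -> T0 A | T0 B | T0 T1 | T1 C | b
  A -> T0 A | T0 B | T0 T1 | T1 C | b
  B -> T0 T0 | T1 A
  C -> C S | b
  T0 -> a
  T1 -> b

CYK fill (cells [i..j] with 1 ≤ i ≤ j ≤ 2 only):
  cell(1,1) b: {A,C,S,T1}  orig:{A,C,S}
  cell(2,2) b: {A,C,S,T1}  orig:{A,C,S}
  cell(1,2) bb: {A,B,C,S}

Original NTs in T[1,2] deriving "bb": ["A", "B", "C", "S"]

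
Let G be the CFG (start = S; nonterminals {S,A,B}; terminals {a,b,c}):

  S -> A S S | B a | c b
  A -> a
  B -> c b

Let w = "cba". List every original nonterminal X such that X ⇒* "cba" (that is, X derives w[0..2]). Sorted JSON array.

CNF form of G:
  S -> A X3 | B T2 | T0 T1
  A -> a
  B -> T0 T1
  T0 -> c
  T1 -> b
  T2 -> a
  X3 -> S S

Fill CYK table bottom-up (cells [i..j] with 0 ≤ i ≤ j ≤ 2 only):
  cell(0,0) c: {T0}  orig:{}
  cell(1,1) b: {T1}  orig:{}
  cell(2,2) a: {A,T2}  orig:{A}
  cell(0,1) cb: {B,S}
  cell(1,2) ba: ∅
  cell(0,2) cba: {S}

Original NTs in T[0,2] deriving "cba": ["S"]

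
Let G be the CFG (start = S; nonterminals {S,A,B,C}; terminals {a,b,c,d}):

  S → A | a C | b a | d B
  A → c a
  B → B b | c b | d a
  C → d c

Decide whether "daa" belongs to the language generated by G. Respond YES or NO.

CNF form of G:
  S -> T0 T1 | T1 C | T2 T1 | T3 B
  A -> T0 T1
  B -> B T2 | T0 T2 | T3 T1
  C -> T3 T0
  T0 -> c
  T1 -> a
  T2 -> b
  T3 -> d

Fill CYK table bottom-up:
  T[0,0] 'd' = {T3}  orig:{}
  T[1,1] 'a' = {T1}  orig:{}
  T[2,2] 'a' = {T1}  orig:{}
  T[0,1] 'da' = {B}
  T[1,2] 'aa' = ∅
  T[0,2] 'daa' = ∅

S ∉ T[0,2] ⇒ NO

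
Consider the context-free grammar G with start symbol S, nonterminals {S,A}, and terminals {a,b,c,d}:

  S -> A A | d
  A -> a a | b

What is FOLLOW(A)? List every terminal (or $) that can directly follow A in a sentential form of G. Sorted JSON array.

FIRST sets, iterate to fixpoint:
[1]
  A via A→a a: +{a}
  A via A→b: +{b}
  S via S→A A: +{a,b}
  S via S→d: +{d}
  S: {a,b,d}  A: {a,b}
[2] (no change)
  S: {a,b,d}  A: {a,b}

FOLLOW sets:
initialize: $ ∈ FOLLOW(S)
[1]
  S→A A: FOLLOW(A) ⊇ FIRST(A) = {a,b}; new: +{a,b}
  S→A A: FOLLOW(A) ⊇ FOLLOW(S) ⊇ {$}; new: +{$}
  FOLLOW(S)={$}  FOLLOW(A)={$,a,b}
[2] — fixpoint
  FOLLOW(S)={$}  FOLLOW(A)={$,a,b}

FOLLOW(A) = ["$", "a", "b"]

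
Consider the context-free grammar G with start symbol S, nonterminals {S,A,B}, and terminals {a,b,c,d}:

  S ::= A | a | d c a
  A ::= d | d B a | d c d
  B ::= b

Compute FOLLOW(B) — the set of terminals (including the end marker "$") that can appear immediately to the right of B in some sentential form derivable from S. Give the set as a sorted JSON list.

FIRST sets, iterate to fixpoint:
pass 1:
  A via A→d: +{d}
  B via B→b: +{b}
  S via S→A: +{d}
  S via S→a: +{a}
  FIRST(S)={a,d}  FIRST(A)={d}  FIRST(B)={b}
pass 2: — fixpoint
  FIRST(S)={a,d}  FIRST(A)={d}  FIRST(B)={b}

Compute FOLLOW by fixpoint:
initialize: $ ∈ FOLLOW(S)
[1]
  A→d B a: FOLLOW(B) ⊇ FIRST(a) = {a}; new: +{a}
  S→A: FOLLOW(A) ⊇ FOLLOW(S) ⊇ {$}; new: +{$}
  FOLLOW[S]={$}  FOLLOW[A]={$}  FOLLOW[B]={a}
[2] done
  FOLLOW[S]={$}  FOLLOW[A]={$}  FOLLOW[B]={a}

FOLLOW(B) = ["a"]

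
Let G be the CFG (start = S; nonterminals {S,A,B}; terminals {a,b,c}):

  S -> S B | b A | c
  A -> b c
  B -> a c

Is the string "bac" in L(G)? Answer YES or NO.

CNF form of G:
  S -> S B | T0 A | c
  A -> T0 T1
  B -> T2 T1
  T0 -> b
  T1 -> c
  T2 -> a

CYK table (by increasing span):
  [0..0]={T0}  "b"  orig:{}
  [1..1]={T2}  "a"  orig:{}
  [2..2]={S,T1}  "c"  orig:{S}
  [0..1]=∅  "ba"
  [1..2]={B}  "ac"
  [0..2]=∅  "bac"

S ∉ T[0,2] ⇒ NO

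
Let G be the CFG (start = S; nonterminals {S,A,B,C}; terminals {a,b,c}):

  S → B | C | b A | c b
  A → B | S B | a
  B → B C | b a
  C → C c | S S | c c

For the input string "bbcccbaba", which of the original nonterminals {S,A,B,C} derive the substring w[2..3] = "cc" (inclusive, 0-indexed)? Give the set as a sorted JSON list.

Convert to CNF:
  S -> B C | C T2 | S S | T0 A | T0 T1 | T2 T0 | T2 T2
  A -> B C | S B | T0 T1 | a
  B -> B C | T0 T1
  C -> C T2 | S S | T2 T2
  T0 -> b
  T1 -> a
  T2 -> c

CYK fill (cells [i..j] with 2 ≤ i ≤ j ≤ 3 only):
  T[2,2] 'c' = {T2}  orig:{}
  T[3,3] 'c' = {T2}  orig:{}
  T[2,3] 'cc' = {C,S}

Original NTs in T[2,3] deriving "cc": ["C", "S"]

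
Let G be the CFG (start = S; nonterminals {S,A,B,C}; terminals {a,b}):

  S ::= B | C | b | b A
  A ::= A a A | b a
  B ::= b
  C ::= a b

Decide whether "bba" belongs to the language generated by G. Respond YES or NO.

CNF form of G:
  S -> T0 T1 | T1 A | b
  A -> A X2 | T1 T0
  B -> b
  C -> T0 T1
  T0 -> a
  T1 -> b
  X2 -> T0 A

CYK table (by increasing span):
  [0..0]={B,S,T1}  "b"  orig:{B,S}
  [1..1]={B,S,T1}  "b"  orig:{B,S}
  [2..2]={T0}  "a"  orig:{}
  [0..1]=∅  "bb"
  [1..2]={A}  "ba"
  [0..2]={S}  "bba"

S ∈ T[0,2] ⇒ YES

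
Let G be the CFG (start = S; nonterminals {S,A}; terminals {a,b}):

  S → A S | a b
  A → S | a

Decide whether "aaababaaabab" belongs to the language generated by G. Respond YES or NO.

CNF form of G:
  S -> A S | T0 T1
  A -> A S | T0 T1 | a
  T0 -> a
  T1 -> b

CYK fill:
  [0..0]={A,T0}  "a"  orig:{A}
  [1..1]={A,T0}  "a"  orig:{A}
  [2..2]={A,T0}  "a"  orig:{A}
  [3..3]={T1}  "b"  orig:{}
  [4..4]={A,T0}  "a"  orig:{A}
  [5..5]={T1}  "b"  orig:{}
  [6..6]={A,T0}  "a"  orig:{A}
  [7..7]={A,T0}  "a"  orig:{A}
  [8..8]={A,T0}  "a"  orig:{A}
  [9..9]={T1}  "b"  orig:{}
  [10..10]={A,T0}  "a"  orig:{A}
  [11..11]={T1}  "b"  orig:{}
  [0..1]=∅  "aa"
  [1..2]=∅  "aa"
  [2..3]={A,S}  "ab"
  [3..4]=∅  "ba"
  [4..5]={A,S}  "ab"
  [5..6]=∅  "ba"
  [6..7]=∅  "aa"
  [7..8]=∅  "aa"
  [8..9]={A,S}  "ab"
  [9..10]=∅  "ba"
  [10..11]={A,S}  "ab"
  [0..2]=∅  "aaa"
  [1..3]={A,S}  "aab"
  [2..4]=∅  "aba"
  [3..5]=∅  "bab"
  [4..6]=∅  "aba"
  [5..7]=∅  "baa"
  [6..8]=∅  "aaa"
  [7..9]={A,S}  "aab"
  [8..10]=∅  "aba"
  [9..11]=∅  "bab"
  [0..3]={A,S}  "aaab"
  [1..4]=∅  "aaba"
  [2..5]={A,S}  "abab"
  [3..6]=∅  "baba"
  [4..7]=∅  "abaa"
  [5..8]=∅  "baaa"
  [6..9]={A,S}  "aaab"
  [7..10]=∅  "aaba"
  [8..11]={A,S}  "abab"
  [0..4]=∅  "aaaba"
  [1..5]={A,S}  "aabab"
  [2..6]=∅  "ababa"
  [3..7]=∅  "babaa"
  [4..8]=∅  "abaaa"
  [5..9]=∅  "baaab"
  [6..10]=∅  "aaaba"
  [7..11]={A,S}  "aabab"
  [0..5]={A,S}  "aaabab"
  [1..6]=∅  "aababa"
  [2..7]=∅  "ababaa"
  [3..8]=∅  "babaaa"
  [4..9]={A,S}  "abaaab"
  [5..10]=∅  "baaaba"
  [6..11]={A,S}  "aaabab"
  [0..6]=∅  "aaababa"
  [1..7]=∅  "aababaa"
  [2..8]=∅  "ababaaa"
  [3..9]=∅  "babaaab"
  [4..10]=∅  "abaaaba"
  [5..11]=∅  "baaabab"
  [0..7]=∅  "aaababaa"
  [1..8]=∅  "aababaaa"
  [2..9]={A,S}  "ababaaab"
  [3..10]=∅  "babaaaba"
  [4..11]={A,S}  "abaaabab"
  [0..8]=∅  "aaababaaa"
  [1..9]={A,S}  "aababaaab"
  [2..10]=∅  "ababaaaba"
  [3..11]=∅  "babaaabab"
  [0..9]={A,S}  "aaababaaab"
  [1..10]=∅  "aababaaaba"
  [2..11]={A,S}  "ababaaabab"
  [0..10]=∅  "aaababaaaba"
  [1..11]={A,S}  "aababaaabab"
  [0..11]={A,S}  "aaababaaabab"

S ∈ T[0,11] ⇒ YES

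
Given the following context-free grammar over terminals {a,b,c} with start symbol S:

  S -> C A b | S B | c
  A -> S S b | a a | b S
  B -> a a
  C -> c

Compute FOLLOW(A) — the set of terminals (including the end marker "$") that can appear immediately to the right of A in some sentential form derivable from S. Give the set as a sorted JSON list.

FIRST sets, iterate to fixpoint:
pass 1:
  A via A→a a: +{a}
  A via A→b S: +{b}
  B via B→a a: +{a}
  C via C→c: +{c}
  S via S→C A b: +{c}
  S: {c}  A: {a,b}  B: {a}  C: {c}
pass 2:
  A via A→S S b: +{c}
  S: {c}  A: {a,b,c}  B: {a}  C: {c}
pass 3: (no change)
  S: {c}  A: {a,b,c}  B: {a}  C: {c}

FOLLOW iteration:
initialize: $ ∈ FOLLOW(S)
pass 1:
  A→S S b: FOLLOW(S) ⊇ FIRST(S) = {c}; new: +{c}
  A→S S b: FOLLOW(S) ⊇ FIRST(b) = {b}; new: +{b}
  S→C A b: FOLLOW(C) ⊇ FIRST(A) = {a,b,c}; new: +{a,b,c}
  S→C A b: FOLLOW(A) ⊇ FIRST(b) = {b}; new: +{b}
  S→S B: FOLLOW(S) ⊇ FIRST(B) = {a}; new: +{a}
  S→S B: FOLLOW(B) ⊇ FOLLOW(S) ⊇ {$,a,b,c}; new: +{$,a,b,c}
  FOLLOW(S)={$,a,b,c}  FOLLOW(A)={b}  FOLLOW(B)={$,a,b,c}  FOLLOW(C)={a,b,c}
pass 2: — fixpoint
  FOLLOW(S)={$,a,b,c}  FOLLOW(A)={b}  FOLLOW(B)={$,a,b,c}  FOLLOW(C)={a,b,c}

FOLLOW(A) = ["b"]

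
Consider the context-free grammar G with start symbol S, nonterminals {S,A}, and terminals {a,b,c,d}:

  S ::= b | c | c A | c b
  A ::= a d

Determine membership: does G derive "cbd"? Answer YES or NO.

CNF form of G:
  S -> T2 A | T2 T3 | b | c
  A -> T0 T1
  T0 -> a
  T1 -> d
  T2 -> c
  T3 -> b

CYK fill:
  T[0,0] 'c' = {S,T2}  orig:{S}
  T[1,1] 'b' = {S,T3}  orig:{S}
  T[2,2] 'd' = {T1}  orig:{}
  T[0,1] 'cb' = {S}
  T[1,2] 'bd' = ∅
  T[0,2] 'cbd' = ∅

S ∉ T[0,2] ⇒ NO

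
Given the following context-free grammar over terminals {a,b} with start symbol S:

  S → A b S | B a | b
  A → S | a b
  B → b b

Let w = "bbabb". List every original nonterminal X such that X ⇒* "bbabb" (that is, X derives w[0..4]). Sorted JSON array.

Convert to CNF:
  S -> A X3 | B T1 | b
  A -> A X2 | B T1 | T1 T0 | b
  B -> T0 T0
  T0 -> b
  T1 -> a
  X2 -> T0 S
  X3 -> T0 S

CYK fill, restricted to cells inside w[0..4]:
  cell(0,0) b: {A,S,T0}  orig:{A,S}
  cell(1,1) b: {A,S,T0}  orig:{A,S}
  cell(2,2) a: {T1}  orig:{}
  cell(3,3) b: {A,S,T0}  orig:{A,S}
  cell(4,4) b: {A,S,T0}  orig:{A,S}
  cell(0,1) bb: {B,X2,X3}  orig:{B}
  cell(1,2) ba: ∅
  cell(2,3) ab: {A}
  cell(3,4) bb: {B,X2,X3}  orig:{B}
  cell(0,2) bba: {A,S}
  cell(1,3) bab: ∅
  cell(2,4) abb: ∅
  cell(0,3) bbab: ∅
  cell(1,4) babb: ∅
  cell(0,4) bbabb: {A,S}

Original NTs in T[0,4] deriving "bbabb": ["A", "S"]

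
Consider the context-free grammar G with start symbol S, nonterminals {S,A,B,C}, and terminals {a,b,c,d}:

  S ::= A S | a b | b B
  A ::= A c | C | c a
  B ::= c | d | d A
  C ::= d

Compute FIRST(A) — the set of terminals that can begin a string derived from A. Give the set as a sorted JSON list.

FIRST iteration:
iter 1:
  A via A→c a: +{c}
  B via B→c: +{c}
  B via B→d: +{d}
  C via C→d: +{d}
  S via S→A S: +{c}
  S via S→a b: +{a}
  S via S→b B: +{b}
  S: {a,b,c}  A: {c}  B: {c,d}  C: {d}
iter 2:
  A via A→C: +{d}
  S via S→A S: +{d}
  S: {a,b,c,d}  A: {c,d}  B: {c,d}  C: {d}
iter 3: done
  S: {a,b,c,d}  A: {c,d}  B: {c,d}  C: {d}

FIRST(A) = ["c", "d"]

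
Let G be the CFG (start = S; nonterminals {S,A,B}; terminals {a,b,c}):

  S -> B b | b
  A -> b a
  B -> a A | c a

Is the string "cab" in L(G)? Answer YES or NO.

CNF form of G:
  S -> B T0 | b
  A -> T0 T1
  B -> T1 A | T2 T1
  T0 -> b
  T1 -> a
  T2 -> c

CYK table (by increasing span):
  cell(0,0) c: {T2}  orig:{}
  cell(1,1) a: {T1}  orig:{}
  cell(2,2) b: {S,T0}  orig:{S}
  cell(0,1) ca: {B}
  cell(1,2) ab: ∅
  cell(0,2) cab: {S}

S ∈ T[0,2] ⇒ YES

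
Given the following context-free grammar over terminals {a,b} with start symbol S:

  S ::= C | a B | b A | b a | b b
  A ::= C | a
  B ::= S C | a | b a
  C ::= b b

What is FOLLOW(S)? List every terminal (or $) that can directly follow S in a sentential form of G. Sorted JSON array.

Compute FIRST by fixpoint:
iter 1:
  A via A→a: +{a}
  B via B→a: +{a}
  B via B→b a: +{b}
  C via C→b b: +{b}
  S via S→C: +{b}
  S via S→a B: +{a}
  FIRST[S]={a,b}  FIRST[A]={a}  FIRST[B]={a,b}  FIRST[C]={b}
iter 2:
  A via A→C: +{b}
  FIRST[S]={a,b}  FIRST[A]={a,b}  FIRST[B]={a,b}  FIRST[C]={b}
iter 3: (stable)
  FIRST[S]={a,b}  FIRST[A]={a,b}  FIRST[B]={a,b}  FIRST[C]={b}

FOLLOW iteration:
initialize: $ ∈ FOLLOW(S)
[1]
  B→S C: FOLLOW(S) ⊇ FIRST(C) = {b}; new: +{b}
  S→C: FOLLOW(C) ⊇ FOLLOW(S) ⊇ {$,b}; new: +{$,b}
  S→a B: FOLLOW(B) ⊇ FOLLOW(S) ⊇ {$,b}; new: +{$,b}
  S→b A: FOLLOW(A) ⊇ FOLLOW(S) ⊇ {$,b}; new: +{$,b}
  S: {$,b}  A: {$,b}  B: {$,b}  C: {$,b}
[2] (stable)
  S: {$,b}  A: {$,b}  B: {$,b}  C: {$,b}

FOLLOW(S) = ["$", "b"]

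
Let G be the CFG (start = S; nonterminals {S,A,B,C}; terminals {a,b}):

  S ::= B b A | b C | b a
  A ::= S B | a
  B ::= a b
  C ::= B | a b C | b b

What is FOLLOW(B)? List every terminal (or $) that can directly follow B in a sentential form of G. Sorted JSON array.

Compute FIRST by fixpoint:
iter 1:
  A via A→a: +{a}
  B via B→a b: +{a}
  C via C→B: +{a}
  C via C→b b: +{b}
  S via S→B b A: +{a}
  S via S→b C: +{b}
  S: {a,b}  A: {a}  B: {a}  C: {a,b}
iter 2:
  A via A→S B: +{b}
  S: {a,b}  A: {a,b}  B: {a}  C: {a,b}
iter 3: (no change)
  S: {a,b}  A: {a,b}  B: {a}  C: {a,b}

Compute FOLLOW by fixpoint:
FOLLOW(S) := {$}
round 1:
  A→S B: FOLLOW(S) ⊇ FIRST(B) = {a}; new: +{a}
  S→B b A: FOLLOW(B) ⊇ FIRST(b) = {b}; new: +{b}
  S→B b A: FOLLOW(A) ⊇ FOLLOW(S) ⊇ {$,a}; new: +{$,a}
  S→b C: FOLLOW(C) ⊇ FOLLOW(S) ⊇ {$,a}; new: +{$,a}
  FOLLOW(S)={$,a}  FOLLOW(A)={$,a}  FOLLOW(B)={b}  FOLLOW(C)={$,a}
round 2:
  A→S B: FOLLOW(B) ⊇ FOLLOW(A) ⊇ {$,a}; new: +{$,a}
  FOLLOW(S)={$,a}  FOLLOW(A)={$,a}  FOLLOW(B)={$,a,b}  FOLLOW(C)={$,a}
round 3: (no change)
  FOLLOW(S)={$,a}  FOLLOW(A)={$,a}  FOLLOW(B)={$,a,b}  FOLLOW(C)={$,a}

FOLLOW(B) = ["$", "a", "b"]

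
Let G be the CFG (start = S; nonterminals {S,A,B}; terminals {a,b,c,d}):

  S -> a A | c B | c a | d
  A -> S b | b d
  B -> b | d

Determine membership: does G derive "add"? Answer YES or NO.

CNF form of G:
  S -> T2 A | T3 B | T3 T2 | d
  A -> S T0 | T0 T1
  B -> b | d
  T0 -> b
  T1 -> d
  T2 -> a
  T3 -> c

CYK table (by increasing span):
  [0..0]={T2}  "a"  orig:{}
  [1..1]={B,S,T1}  "d"  orig:{B,S}
  [2..2]={B,S,T1}  "d"  orig:{B,S}
  [0..1]=∅  "ad"
  [1..2]=∅  "dd"
  [0..2]=∅  "add"

S ∉ T[0,2] ⇒ NO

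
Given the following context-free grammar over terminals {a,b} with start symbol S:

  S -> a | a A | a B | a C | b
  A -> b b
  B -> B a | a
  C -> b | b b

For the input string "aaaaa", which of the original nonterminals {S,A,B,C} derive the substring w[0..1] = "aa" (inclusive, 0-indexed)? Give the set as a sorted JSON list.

Convert to CNF:
  S -> T1 A | T1 B | T1 C | a | b
  A -> T0 T0
  B -> B T1 | a
  C -> T0 T0 | b
  T0 -> b
  T1 -> a

Fill CYK table bottom-up — only the sub-triangle for w[0..1]:
  cell(0,0) a: {B,S,T1}  orig:{B,S}
  cell(1,1) a: {B,S,T1}  orig:{B,S}
  cell(0,1) aa: {B,S}

Original NTs in T[0,1] deriving "aa": ["B", "S"]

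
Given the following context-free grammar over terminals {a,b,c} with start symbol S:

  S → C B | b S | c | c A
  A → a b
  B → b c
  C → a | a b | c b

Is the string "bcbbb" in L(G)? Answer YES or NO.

Convert to CNF:
  S -> C B | T1 S | T2 A | c
  A -> T0 T1
  B -> T1 T2
  C -> T0 T1 | T2 T1 | a
  T0 -> a
  T1 -> b
  T2 -> c

CYK fill:
  [0..0]={T1}  "b"  orig:{}
  [1..1]={S,T2}  "c"  orig:{S}
  [2..2]={T1}  "b"  orig:{}
  [3..3]={T1}  "b"  orig:{}
  [4..4]={T1}  "b"  orig:{}
  [0..1]={B,S}  "bc"
  [1..2]={C}  "cb"
  [2..3]=∅  "bb"
  [3..4]=∅  "bb"
  [0..2]=∅  "bcb"
  [1..3]=∅  "cbb"
  [2..4]=∅  "bbb"
  [0..3]=∅  "bcbb"
  [1..4]=∅  "cbbb"
  [0..4]=∅  "bcbbb"

S ∉ T[0,4] ⇒ NO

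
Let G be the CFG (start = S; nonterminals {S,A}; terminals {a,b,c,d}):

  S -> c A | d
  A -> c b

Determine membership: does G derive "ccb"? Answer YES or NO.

CNF form of G:
  S -> T0 A | d
  A -> T0 T1
  T0 -> c
  T1 -> b

Fill CYK table bottom-up:
  cell(0,0) c: {T0}  orig:{}
  cell(1,1) c: {T0}  orig:{}
  cell(2,2) b: {T1}  orig:{}
  cell(0,1) cc: ∅
  cell(1,2) cb: {A}
  cell(0,2) ccb: {S}

S ∈ T[0,2] ⇒ YES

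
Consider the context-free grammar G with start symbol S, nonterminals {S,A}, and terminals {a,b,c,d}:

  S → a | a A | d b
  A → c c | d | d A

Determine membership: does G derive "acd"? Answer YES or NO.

Convert to CNF:
  S -> T1 T3 | T2 A | a
  A -> T0 T0 | T1 A | d
  T0 -> c
  T1 -> d
  T2 -> a
  T3 -> b

CYK fill:
  [0..0]={S,T2}  "a"  orig:{S}
  [1..1]={T0}  "c"  orig:{}
  [2..2]={A,T1}  "d"  orig:{A}
  [0..1]=∅  "ac"
  [1..2]=∅  "cd"
  [0..2]=∅  "acd"

S ∉ T[0,2] ⇒ NO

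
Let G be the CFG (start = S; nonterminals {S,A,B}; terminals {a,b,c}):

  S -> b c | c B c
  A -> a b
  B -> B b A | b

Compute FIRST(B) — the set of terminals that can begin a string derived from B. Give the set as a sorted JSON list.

FIRST iteration:
iter 1:
  A via A→a b: +{a}
  B via B→b: +{b}
  S via S→b c: +{b}
  S via S→c B c: +{c}
  S: {b,c}  A: {a}  B: {b}
iter 2: — fixpoint
  S: {b,c}  A: {a}  B: {b}

FIRST(B) = ["b"]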